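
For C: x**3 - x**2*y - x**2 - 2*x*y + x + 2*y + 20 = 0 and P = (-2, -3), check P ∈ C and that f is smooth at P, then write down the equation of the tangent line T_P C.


Tangent line at P: 11*x + 2*y + 28 = 0.

Step 1: f(-2, -3) = 0, so P lies on C.
Step 2: partial derivatives
  f_x(x, y) = 3*x**2 - 2*x*y - 2*x - 2*y + 1, f_y(x, y) = -x**2 - 2*x + 2.
  f_x(P) = 11, f_y(P) = 2 (gradient nonzero, so P is smooth).
Step 3: tangent line at P: 11·(x − -2) + 2·(y − -3) = 0.
Expanding: 11*x + 2*y + 28 = 0.


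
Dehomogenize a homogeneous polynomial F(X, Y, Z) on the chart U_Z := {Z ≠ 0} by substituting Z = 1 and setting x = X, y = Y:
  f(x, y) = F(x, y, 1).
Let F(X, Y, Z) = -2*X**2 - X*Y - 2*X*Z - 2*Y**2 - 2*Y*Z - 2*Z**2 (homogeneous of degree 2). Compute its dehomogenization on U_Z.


f(x, y) = -2*x**2 - x*y - 2*x - 2*y**2 - 2*y - 2

On U_Z we set Z = 1. Each monomial c·X^i·Y^j·Z^k in F becomes c·x^i·y^j·1^k = c·x^i·y^j.
Substituting Z = 1: F(X, Y, 1) = -2*x**2 - x*y - 2*x - 2*y**2 - 2*y - 2.
Note: deg(f) ≤ deg(F) = 2; strict inequality happens when F is divisible by Z (lost terms).


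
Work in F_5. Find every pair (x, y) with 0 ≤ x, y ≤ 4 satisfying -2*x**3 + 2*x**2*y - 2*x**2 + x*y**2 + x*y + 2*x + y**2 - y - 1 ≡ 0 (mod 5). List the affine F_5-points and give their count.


Affine F_5-points: {(0, 3)}; count = 1.

For each of the 25 pairs (x, y) ∈ F_5², evaluate f(x, y) mod 5. Record the zeros.
  x = 0: [0↦4, 1↦4, 2↦1, 3↦0, 4↦1]  zeros at y ∈ {3}
  x = 1: [0↦2, 1↦1, 2↦4, 3↦1, 4↦2]  zeros at y ∈ ∅
  x = 2: [0↦4, 1↦1, 2↦4, 3↦3, 4↦3]  zeros at y ∈ ∅
  x = 3: [0↦3, 1↦2, 2↦4, 3↦4, 4↦2]  zeros at y ∈ ∅
  x = 4: [0↦2, 1↦2, 2↦2, 3↦2, 4↦2]  zeros at y ∈ ∅
Collecting zeros: affine points = {(0, 3)}.
Total count |C(F_5)_aff| = 1.


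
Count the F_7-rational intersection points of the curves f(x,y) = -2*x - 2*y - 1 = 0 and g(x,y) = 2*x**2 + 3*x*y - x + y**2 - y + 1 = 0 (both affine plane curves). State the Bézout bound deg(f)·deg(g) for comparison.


Common zeros: {(0, 3)}; count = 1; Bézout bound = 2.

deg(f) = 1, deg(g) = 2, so Bézout bound = 2.
Scan x ∈ F_7. For each x, list the y ∈ F_7 with f(x, y) ≡ 0 and those with g(x, y) ≡ 0 (mod 7); the common zeros in that column are the intersection.
  x = 0: f ≡ 0 at y ∈ {3}; g ≡ 0 at y ∈ {3, 5}; common: {3}.
  x = 1: f ≡ 0 at y ∈ {2}; g ≡ 0 at y ∈ ∅; common: ∅.
  x = 2: f ≡ 0 at y ∈ {1}; g ≡ 0 at y ∈ {0, 2}; common: ∅.
  x = 3: f ≡ 0 at y ∈ {0}; g ≡ 0 at y ∈ {3}; common: ∅.
  x = 4: f ≡ 0 at y ∈ {6}; g ≡ 0 at y ∈ ∅; common: ∅.
  x = 5: f ≡ 0 at y ∈ {5}; g ≡ 0 at y ∈ ∅; common: ∅.
  x = 6: f ≡ 0 at y ∈ {4}; g ≡ 0 at y ∈ {2}; common: ∅.
Collecting: common zeros = {(0, 3)}, so the count is 1.
Comparison with the Bézout bound: 1 ≤ 2 = deg(f)·deg(g), as expected for curves with no common component (the affine F_7-count falls short of the bound because intersections may lie at infinity, over extension fields, or carry multiplicity).


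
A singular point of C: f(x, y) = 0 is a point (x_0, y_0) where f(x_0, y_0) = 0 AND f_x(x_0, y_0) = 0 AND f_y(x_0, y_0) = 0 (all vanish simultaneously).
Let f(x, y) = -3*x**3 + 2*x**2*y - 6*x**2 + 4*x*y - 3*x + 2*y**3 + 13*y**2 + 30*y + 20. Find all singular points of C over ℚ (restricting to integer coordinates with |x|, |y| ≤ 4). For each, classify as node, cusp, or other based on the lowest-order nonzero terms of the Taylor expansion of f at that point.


Singular points: {(-1, -2)}; classification: node.

Compute partial derivatives:
  f_x = -9*x**2 + 4*x*y - 12*x + 4*y - 3.
  f_y = 2*x**2 + 4*x + 6*y**2 + 26*y + 30.
Scan x_0 ∈ {−4, ..., 4}. For each x_0, f_y(x_0, y) is a polynomial in y; find its integer roots y ∈ {−4, ..., 4}, then test f_x and f at those candidates.
  x = -4: f_y(-4, y) = 6*y**2 + 26*y + 46; no integer root y with |y| ≤ 4.
  x = -3: f_y(-3, y) = 6*y**2 + 26*y + 36; no integer root y with |y| ≤ 4.
  x = -2: f_y(-2, y) = 6*y**2 + 26*y + 30; no integer root y with |y| ≤ 4.
  x = -1: f_y(-1, y) = 6*y**2 + 26*y + 28; vanishes at y ∈ {-2}. (-1, -2): f_x = 0, f = 0 — SINGULAR.
  x = 0: f_y(0, y) = 6*y**2 + 26*y + 30; no integer root y with |y| ≤ 4.
  x = 1: f_y(1, y) = 6*y**2 + 26*y + 36; no integer root y with |y| ≤ 4.
  x = 2: f_y(2, y) = 6*y**2 + 26*y + 46; no integer root y with |y| ≤ 4.
  x = 3: f_y(3, y) = 6*y**2 + 26*y + 60; no integer root y with |y| ≤ 4.
  x = 4: f_y(4, y) = 6*y**2 + 26*y + 78; no integer root y with |y| ≤ 4.
Only singular point on the grid: (-1, -2).
Classify: substitute x = -1 + u, y = -2 + v and expand: f = -3*u**3 + 2*u**2*v - u**2 + 2*v**3 + v**2.
No constant or linear terms (consistent with a singular point). Quadratic part: -u**2 + v**2. Cubic part: -3*u**3 + 2*u**2*v + 2*v**3.
The quadratic part v**2 - u**2 = (v − u)(v + u) splits into two distinct linear factors, so there are two distinct tangent lines y − -2 = ±(x − -1) — this is a node (ordinary double point).
Classification: node.


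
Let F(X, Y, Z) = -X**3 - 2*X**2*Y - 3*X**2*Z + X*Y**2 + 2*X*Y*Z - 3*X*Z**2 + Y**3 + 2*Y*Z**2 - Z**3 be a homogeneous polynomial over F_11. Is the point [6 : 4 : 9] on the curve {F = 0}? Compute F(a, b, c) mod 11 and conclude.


F(6,4,9) ≡ 8 (mod 11); P is NOT on the curve.

Evaluate F(6, 4, 9) term-by-term (mod 11).
  -X**3 ↦ -1·216·1·1 = -216
  -2*X**2*Y ↦ -2·36·4·1 = -288
  -3*X**2*Z ↦ -3·36·1·9 = -972
  X*Y**2 ↦ 1·6·16·1 = 96
  2*X*Y*Z ↦ 2·6·4·9 = 432
  -3*X*Z**2 ↦ -3·6·1·81 = -1458
  Y**3 ↦ 1·1·64·1 = 64
  2*Y*Z**2 ↦ 2·1·4·81 = 648
  -Z**3 ↦ -1·1·1·729 = -729
Sum: F(6, 4, 9) = (-216) + (-288) + (-972) + (96) + (432) + (-1458) + (64) + (648) + (-729) = -2423.
Reducing mod 11: -2423 ≡ 8 (mod 11).
Since F(a, b, c) ≡ 8 ≠ 0 (mod 11), P does NOT lie on the curve.


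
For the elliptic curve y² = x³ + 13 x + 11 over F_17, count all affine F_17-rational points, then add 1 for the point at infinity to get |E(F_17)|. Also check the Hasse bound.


Affine points = {(1, 5), (1, 12), (3, 3), (3, 14), (4, 5), (4, 12), (6, 4), (6, 13), (8, 7), (8, 10), (10, 6), (10, 11), (12, 5), (12, 12), (14, 8), (14, 9)}; affine count = 16; |E(F_17)| = 17.

Discriminant check: Δ ∝ 4a³ + 27b² = 4·13³ + 27·11² = 4·2197 + 27·121 ≡ 2 (mod 17). Nonzero ⇒ E is nonsingular.
For each x ∈ F_17, compute rhs = x³ + 13·x + 11 mod 17, then count y ∈ F_17 with y² ≡ rhs.
  x = 0: rhs = 11, matching y values: none (0 points).
  x = 1: rhs = 8, matching y values: 5, 12 (2 points).
  x = 2: rhs = 11, matching y values: none (0 points).
  x = 3: rhs = 9, matching y values: 3, 14 (2 points).
  x = 4: rhs = 8, matching y values: 5, 12 (2 points).
  x = 5: rhs = 14, matching y values: none (0 points).
  x = 6: rhs = 16, matching y values: 4, 13 (2 points).
  x = 7: rhs = 3, matching y values: none (0 points).
  x = 8: rhs = 15, matching y values: 7, 10 (2 points).
  x = 9: rhs = 7, matching y values: none (0 points).
  x = 10: rhs = 2, matching y values: 6, 11 (2 points).
  x = 11: rhs = 6, matching y values: none (0 points).
  x = 12: rhs = 8, matching y values: 5, 12 (2 points).
  x = 13: rhs = 14, matching y values: none (0 points).
  x = 14: rhs = 13, matching y values: 8, 9 (2 points).
  x = 15: rhs = 11, matching y values: none (0 points).
  x = 16: rhs = 14, matching y values: none (0 points).
Total affine count: 16.
Full point count |E(F_17)| = 16 + 1 = 17.
Hasse bound: |17 − (17+1)| = |-1| = 1 ≤ 2√17 ≈ 8.2462 ✓.


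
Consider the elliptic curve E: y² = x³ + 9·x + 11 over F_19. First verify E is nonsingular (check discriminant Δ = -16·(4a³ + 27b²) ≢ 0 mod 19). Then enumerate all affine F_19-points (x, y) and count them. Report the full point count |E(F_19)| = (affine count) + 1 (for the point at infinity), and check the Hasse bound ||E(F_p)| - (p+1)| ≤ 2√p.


Affine points = {(0, 7), (0, 12), (4, 4), (4, 15), (8, 5), (8, 14), (9, 2), (9, 17), (11, 4), (11, 15), (12, 2), (12, 17), (13, 8), (13, 11), (15, 5), (15, 14), (17, 2), (17, 17), (18, 1), (18, 18)}; affine count = 20; |E(F_19)| = 21.

Discriminant check: Δ ∝ 4a³ + 27b² = 4·9³ + 27·11² = 4·729 + 27·121 ≡ 8 (mod 19). Nonzero ⇒ E is nonsingular.
For each x ∈ F_19, compute rhs = x³ + 9·x + 11 mod 19, then count y ∈ F_19 with y² ≡ rhs.
  x = 0: rhs = 11, matching y values: 7, 12 (2 points).
  x = 1: rhs = 2, matching y values: none (0 points).
  x = 2: rhs = 18, matching y values: none (0 points).
  x = 3: rhs = 8, matching y values: none (0 points).
  x = 4: rhs = 16, matching y values: 4, 15 (2 points).
  x = 5: rhs = 10, matching y values: none (0 points).
  x = 6: rhs = 15, matching y values: none (0 points).
  x = 7: rhs = 18, matching y values: none (0 points).
  x = 8: rhs = 6, matching y values: 5, 14 (2 points).
  x = 9: rhs = 4, matching y values: 2, 17 (2 points).
  x = 10: rhs = 18, matching y values: none (0 points).
  x = 11: rhs = 16, matching y values: 4, 15 (2 points).
  x = 12: rhs = 4, matching y values: 2, 17 (2 points).
  x = 13: rhs = 7, matching y values: 8, 11 (2 points).
  x = 14: rhs = 12, matching y values: none (0 points).
  x = 15: rhs = 6, matching y values: 5, 14 (2 points).
  x = 16: rhs = 14, matching y values: none (0 points).
  x = 17: rhs = 4, matching y values: 2, 17 (2 points).
  x = 18: rhs = 1, matching y values: 1, 18 (2 points).
Total affine count: 20.
Full point count |E(F_19)| = 20 + 1 = 21.
Hasse bound: |21 − (19+1)| = |1| = 1 ≤ 2√19 ≈ 8.7178 ✓.


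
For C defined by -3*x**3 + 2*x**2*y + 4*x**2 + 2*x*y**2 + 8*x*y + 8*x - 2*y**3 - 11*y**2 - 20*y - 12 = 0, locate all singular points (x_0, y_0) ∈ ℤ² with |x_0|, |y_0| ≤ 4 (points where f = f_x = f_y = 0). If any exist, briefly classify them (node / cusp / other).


Singular points: {(0, -2)}; classification: cusp.

Compute partial derivatives:
  f_x = -9*x**2 + 4*x*y + 8*x + 2*y**2 + 8*y + 8.
  f_y = 2*x**2 + 4*x*y + 8*x - 6*y**2 - 22*y - 20.
Scan x_0 ∈ {−4, ..., 4}. For each x_0, f_y(x_0, y) is a polynomial in y; find its integer roots y ∈ {−4, ..., 4}, then test f_x and f at those candidates.
  x = -4: f_y(-4, y) = -6*y**2 - 38*y - 20; no integer root y with |y| ≤ 4.
  x = -3: f_y(-3, y) = -6*y**2 - 34*y - 26; no integer root y with |y| ≤ 4.
  x = -2: f_y(-2, y) = -6*y**2 - 30*y - 28; no integer root y with |y| ≤ 4.
  x = -1: f_y(-1, y) = -6*y**2 - 26*y - 26; no integer root y with |y| ≤ 4.
  x = 0: f_y(0, y) = -6*y**2 - 22*y - 20; vanishes at y ∈ {-2}. (0, -2): f_x = 0, f = 0 — SINGULAR.
  x = 1: f_y(1, y) = -6*y**2 - 18*y - 10; no integer root y with |y| ≤ 4.
  x = 2: f_y(2, y) = -6*y**2 - 14*y + 4; no integer root y with |y| ≤ 4.
  x = 3: f_y(3, y) = -6*y**2 - 10*y + 22; no integer root y with |y| ≤ 4.
  x = 4: f_y(4, y) = -6*y**2 - 6*y + 44; no integer root y with |y| ≤ 4.
Only singular point on the grid: (0, -2).
Classify: substitute x = 0 + u, y = -2 + v and expand: f = -3*u**3 + 2*u**2*v + 2*u*v**2 - 2*v**3 + v**2.
No constant or linear terms (consistent with a singular point). Quadratic part: v**2. Cubic part: -3*u**3 + 2*u**2*v + 2*u*v**2 - 2*v**3.
The quadratic part v**2 is a perfect square, so there is a single (double) tangent line v = 0, i.e. y = -2. Restricting the cubic part to that line (v = 0) leaves -3*u**3 ≠ 0, so f is not divisible by v and the branch is v² ≈ 3*u**3 to lowest order — this is a cusp.
Classification: cusp.


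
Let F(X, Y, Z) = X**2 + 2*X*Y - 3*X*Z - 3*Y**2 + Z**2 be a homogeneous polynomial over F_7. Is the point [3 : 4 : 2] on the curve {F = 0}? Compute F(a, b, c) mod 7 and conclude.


F(3,4,2) ≡ 6 (mod 7); P is NOT on the curve.

Evaluate F(3, 4, 2) term-by-term (mod 7).
  X**2 ↦ 1·9·1·1 = 9
  2*X*Y ↦ 2·3·4·1 = 24
  -3*X*Z ↦ -3·3·1·2 = -18
  -3*Y**2 ↦ -3·1·16·1 = -48
  Z**2 ↦ 1·1·1·4 = 4
Sum: F(3, 4, 2) = (9) + (24) + (-18) + (-48) + (4) = -29.
Reducing mod 7: -29 ≡ 6 (mod 7).
Since F(a, b, c) ≡ 6 ≠ 0 (mod 7), P does NOT lie on the curve.


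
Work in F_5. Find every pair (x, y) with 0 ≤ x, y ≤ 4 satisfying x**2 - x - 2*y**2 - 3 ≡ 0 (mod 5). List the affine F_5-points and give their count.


Affine F_5-points: {(0, 1), (0, 4), (1, 1), (1, 4), (3, 2), (3, 3)}; count = 6.

For each of the 25 pairs (x, y) ∈ F_5², evaluate f(x, y) mod 5. Record the zeros.
  x = 0: [0↦2, 1↦0, 2↦4, 3↦4, 4↦0]  zeros at y ∈ {1, 4}
  x = 1: [0↦2, 1↦0, 2↦4, 3↦4, 4↦0]  zeros at y ∈ {1, 4}
  x = 2: [0↦4, 1↦2, 2↦1, 3↦1, 4↦2]  zeros at y ∈ ∅
  x = 3: [0↦3, 1↦1, 2↦0, 3↦0, 4↦1]  zeros at y ∈ {2, 3}
  x = 4: [0↦4, 1↦2, 2↦1, 3↦1, 4↦2]  zeros at y ∈ ∅
Collecting zeros: affine points = {(0, 1), (0, 4), (1, 1), (1, 4), (3, 2), (3, 3)}.
Total count |C(F_5)_aff| = 6.


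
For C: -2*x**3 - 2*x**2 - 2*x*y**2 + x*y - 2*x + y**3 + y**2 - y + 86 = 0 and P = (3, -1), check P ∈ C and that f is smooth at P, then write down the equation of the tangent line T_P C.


Tangent line at P: -71*x + 15*y + 228 = 0.

Step 1: f(3, -1) = 0, so P lies on C.
Step 2: partial derivatives
  f_x(x, y) = -6*x**2 - 4*x - 2*y**2 + y - 2, f_y(x, y) = -4*x*y + x + 3*y**2 + 2*y - 1.
  f_x(P) = -71, f_y(P) = 15 (gradient nonzero, so P is smooth).
Step 3: tangent line at P: -71·(x − 3) + 15·(y − -1) = 0.
Expanding: -71*x + 15*y + 228 = 0.


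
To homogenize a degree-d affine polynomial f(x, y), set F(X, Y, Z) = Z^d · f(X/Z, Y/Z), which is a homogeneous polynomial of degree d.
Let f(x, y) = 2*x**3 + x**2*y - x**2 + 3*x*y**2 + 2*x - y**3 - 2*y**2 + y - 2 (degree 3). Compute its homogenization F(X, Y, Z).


F(X, Y, Z) = 2*X**3 + X**2*Y - X**2*Z + 3*X*Y**2 + 2*X*Z**2 - Y**3 - 2*Y**2*Z + Y*Z**2 - 2*Z**3

deg(f) = 3.
Substitute x = X/Z, y = Y/Z into f, then multiply by Z^3.
  monomial 2·x^3·y^0 ↦ 2·X^3·Y^0·Z^0.
  monomial 1·x^2·y^1 ↦ 1·X^2·Y^1·Z^0.
  monomial -1·x^2·y^0 ↦ -1·X^2·Y^0·Z^1.
  monomial 3·x^1·y^2 ↦ 3·X^1·Y^2·Z^0.
  monomial 2·x^1·y^0 ↦ 2·X^1·Y^0·Z^2.
  monomial -1·x^0·y^3 ↦ -1·X^0·Y^3·Z^0.
  monomial -2·x^0·y^2 ↦ -2·X^0·Y^2·Z^1.
  monomial 1·x^0·y^1 ↦ 1·X^0·Y^1·Z^2.
  monomial -2·x^0·y^0 ↦ -2·X^0·Y^0·Z^3.
Collecting: F(X, Y, Z) = 2*X**3 + X**2*Y - X**2*Z + 3*X*Y**2 + 2*X*Z**2 - Y**3 - 2*Y**2*Z + Y*Z**2 - 2*Z**3.


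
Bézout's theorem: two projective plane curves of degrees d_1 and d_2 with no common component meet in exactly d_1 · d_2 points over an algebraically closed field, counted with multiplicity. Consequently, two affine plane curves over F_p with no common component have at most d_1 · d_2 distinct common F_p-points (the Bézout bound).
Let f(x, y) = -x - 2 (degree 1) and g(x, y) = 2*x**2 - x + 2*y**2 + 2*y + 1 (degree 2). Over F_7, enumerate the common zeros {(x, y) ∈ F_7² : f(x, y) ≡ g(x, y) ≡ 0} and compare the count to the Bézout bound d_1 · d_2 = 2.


Common zeros: {(5, 3)}; count = 1; Bézout bound = 2.

deg(f) = 1, deg(g) = 2, so Bézout bound = 2.
Scan x ∈ F_7. For each x, list the y ∈ F_7 with f(x, y) ≡ 0 and those with g(x, y) ≡ 0 (mod 7); the common zeros in that column are the intersection.
  x = 0: f ≡ 0 at y ∈ ∅; g ≡ 0 at y ∈ ∅; common: ∅.
  x = 1: f ≡ 0 at y ∈ ∅; g ≡ 0 at y ∈ {2, 4}; common: ∅.
  x = 2: f ≡ 0 at y ∈ ∅; g ≡ 0 at y ∈ {0, 6}; common: ∅.
  x = 3: f ≡ 0 at y ∈ ∅; g ≡ 0 at y ∈ {2, 4}; common: ∅.
  x = 4: f ≡ 0 at y ∈ ∅; g ≡ 0 at y ∈ ∅; common: ∅.
  x = 5: f ≡ 0 at y ∈ {0, 1, 2, 3, 4, 5, 6}; g ≡ 0 at y ∈ {3}; common: {3}.
  x = 6: f ≡ 0 at y ∈ ∅; g ≡ 0 at y ∈ {3}; common: ∅.
Collecting: common zeros = {(5, 3)}, so the count is 1.
Comparison with the Bézout bound: 1 ≤ 2 = deg(f)·deg(g), as expected for curves with no common component (the affine F_7-count falls short of the bound because intersections may lie at infinity, over extension fields, or carry multiplicity).


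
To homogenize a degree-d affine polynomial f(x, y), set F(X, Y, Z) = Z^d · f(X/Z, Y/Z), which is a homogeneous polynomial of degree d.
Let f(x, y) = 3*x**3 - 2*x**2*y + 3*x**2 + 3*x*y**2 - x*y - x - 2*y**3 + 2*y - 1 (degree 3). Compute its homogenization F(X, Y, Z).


F(X, Y, Z) = 3*X**3 - 2*X**2*Y + 3*X**2*Z + 3*X*Y**2 - X*Y*Z - X*Z**2 - 2*Y**3 + 2*Y*Z**2 - Z**3

deg(f) = 3.
Substitute x = X/Z, y = Y/Z into f, then multiply by Z^3.
  monomial 3·x^3·y^0 ↦ 3·X^3·Y^0·Z^0.
  monomial -2·x^2·y^1 ↦ -2·X^2·Y^1·Z^0.
  monomial 3·x^2·y^0 ↦ 3·X^2·Y^0·Z^1.
  monomial 3·x^1·y^2 ↦ 3·X^1·Y^2·Z^0.
  monomial -1·x^1·y^1 ↦ -1·X^1·Y^1·Z^1.
  monomial -1·x^1·y^0 ↦ -1·X^1·Y^0·Z^2.
  monomial -2·x^0·y^3 ↦ -2·X^0·Y^3·Z^0.
  monomial 2·x^0·y^1 ↦ 2·X^0·Y^1·Z^2.
  monomial -1·x^0·y^0 ↦ -1·X^0·Y^0·Z^3.
Collecting: F(X, Y, Z) = 3*X**3 - 2*X**2*Y + 3*X**2*Z + 3*X*Y**2 - X*Y*Z - X*Z**2 - 2*Y**3 + 2*Y*Z**2 - Z**3.


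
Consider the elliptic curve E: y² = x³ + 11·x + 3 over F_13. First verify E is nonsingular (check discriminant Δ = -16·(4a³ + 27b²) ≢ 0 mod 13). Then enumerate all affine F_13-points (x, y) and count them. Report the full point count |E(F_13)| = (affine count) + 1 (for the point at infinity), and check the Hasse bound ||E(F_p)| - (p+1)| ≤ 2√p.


Affine points = {(0, 4), (0, 9), (5, 1), (5, 12), (6, 5), (6, 8), (9, 5), (9, 8), (11, 5), (11, 8), (12, 2), (12, 11)}; affine count = 12; |E(F_13)| = 13.

Discriminant check: Δ ∝ 4a³ + 27b² = 4·11³ + 27·3² = 4·1331 + 27·9 ≡ 3 (mod 13). Nonzero ⇒ E is nonsingular.
For each x ∈ F_13, compute rhs = x³ + 11·x + 3 mod 13, then count y ∈ F_13 with y² ≡ rhs.
  x = 0: rhs = 3, matching y values: 4, 9 (2 points).
  x = 1: rhs = 2, matching y values: none (0 points).
  x = 2: rhs = 7, matching y values: none (0 points).
  x = 3: rhs = 11, matching y values: none (0 points).
  x = 4: rhs = 7, matching y values: none (0 points).
  x = 5: rhs = 1, matching y values: 1, 12 (2 points).
  x = 6: rhs = 12, matching y values: 5, 8 (2 points).
  x = 7: rhs = 7, matching y values: none (0 points).
  x = 8: rhs = 5, matching y values: none (0 points).
  x = 9: rhs = 12, matching y values: 5, 8 (2 points).
  x = 10: rhs = 8, matching y values: none (0 points).
  x = 11: rhs = 12, matching y values: 5, 8 (2 points).
  x = 12: rhs = 4, matching y values: 2, 11 (2 points).
Total affine count: 12.
Full point count |E(F_13)| = 12 + 1 = 13.
Hasse bound: |13 − (13+1)| = |-1| = 1 ≤ 2√13 ≈ 7.2111 ✓.


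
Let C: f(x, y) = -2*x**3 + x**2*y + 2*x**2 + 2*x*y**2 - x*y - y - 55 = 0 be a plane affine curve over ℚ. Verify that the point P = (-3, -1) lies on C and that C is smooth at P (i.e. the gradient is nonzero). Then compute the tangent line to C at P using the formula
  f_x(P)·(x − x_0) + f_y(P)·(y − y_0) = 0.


Tangent line at P: -57*x + 23*y - 148 = 0.

Step 1: f(-3, -1) = 0, so P lies on C.
Step 2: partial derivatives
  f_x(x, y) = -6*x**2 + 2*x*y + 4*x + 2*y**2 - y, f_y(x, y) = x**2 + 4*x*y - x - 1.
  f_x(P) = -57, f_y(P) = 23 (gradient nonzero, so P is smooth).
Step 3: tangent line at P: -57·(x − -3) + 23·(y − -1) = 0.
Expanding: -57*x + 23*y - 148 = 0.


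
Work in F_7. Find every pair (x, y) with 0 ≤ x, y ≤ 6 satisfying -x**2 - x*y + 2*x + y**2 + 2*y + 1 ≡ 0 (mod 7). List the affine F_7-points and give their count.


Affine F_7-points: {(0, 6), (1, 3), (3, 2), (3, 6), (4, 0), (4, 2), (5, 0), (5, 3)}; count = 8.

For each of the 49 pairs (x, y) ∈ F_7², evaluate f(x, y) mod 7. Record the zeros.
  x = 0: [0↦1, 1↦4, 2↦2, 3↦2, 4↦4, 5↦1, 6↦0]  zeros at y ∈ {6}
  x = 1: [0↦2, 1↦4, 2↦1, 3↦0, 4↦1, 5↦4, 6↦2]  zeros at y ∈ {3}
  x = 2: [0↦1, 1↦2, 2↦5, 3↦3, 4↦3, 5↦5, 6↦2]  zeros at y ∈ ∅
  x = 3: [0↦5, 1↦5, 2↦0, 3↦4, 4↦3, 5↦4, 6↦0]  zeros at y ∈ {2, 6}
  x = 4: [0↦0, 1↦6, 2↦0, 3↦3, 4↦1, 5↦1, 6↦3]  zeros at y ∈ {0, 2}
  x = 5: [0↦0, 1↦5, 2↦5, 3↦0, 4↦4, 5↦3, 6↦4]  zeros at y ∈ {0, 3}
  x = 6: [0↦5, 1↦2, 2↦1, 3↦2, 4↦5, 5↦3, 6↦3]  zeros at y ∈ ∅
Collecting zeros: affine points = {(0, 6), (1, 3), (3, 2), (3, 6), (4, 0), (4, 2), (5, 0), (5, 3)}.
Total count |C(F_7)_aff| = 8.


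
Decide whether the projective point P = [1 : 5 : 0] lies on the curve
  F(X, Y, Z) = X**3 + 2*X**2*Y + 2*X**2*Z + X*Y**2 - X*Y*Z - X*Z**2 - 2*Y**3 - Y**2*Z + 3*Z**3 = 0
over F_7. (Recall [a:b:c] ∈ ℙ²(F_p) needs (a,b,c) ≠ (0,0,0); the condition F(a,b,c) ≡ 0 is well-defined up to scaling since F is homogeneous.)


F(1,5,0) ≡ 3 (mod 7); P is NOT on the curve.

Evaluate F(1, 5, 0) term-by-term (mod 7).
  X**3 ↦ 1·1·1·1 = 1
  2*X**2*Y ↦ 2·1·5·1 = 10
  2*X**2*Z ↦ 2·1·1·0 = 0
  X*Y**2 ↦ 1·1·25·1 = 25
  -X*Y*Z ↦ -1·1·5·0 = 0
  -X*Z**2 ↦ -1·1·1·0 = 0
  -2*Y**3 ↦ -2·1·125·1 = -250
  -Y**2*Z ↦ -1·1·25·0 = 0
  3*Z**3 ↦ 3·1·1·0 = 0
Sum: F(1, 5, 0) = (1) + (10) + (0) + (25) + (0) + (0) + (-250) + (0) + (0) = -214.
Reducing mod 7: -214 ≡ 3 (mod 7).
Since F(a, b, c) ≡ 3 ≠ 0 (mod 7), P does NOT lie on the curve.


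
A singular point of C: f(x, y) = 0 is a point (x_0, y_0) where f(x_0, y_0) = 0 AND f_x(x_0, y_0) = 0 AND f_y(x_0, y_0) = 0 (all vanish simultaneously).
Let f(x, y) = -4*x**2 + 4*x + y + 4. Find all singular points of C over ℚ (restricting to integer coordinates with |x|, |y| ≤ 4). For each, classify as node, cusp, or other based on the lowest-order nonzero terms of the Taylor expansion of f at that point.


No singular points in the scanned grid; C is smooth there.

Compute partial derivatives:
  f_x = 4 - 8*x.
  f_y = 1.
f_y = 1 is a nonzero constant, so f_y never vanishes: no point (x, y) can satisfy f = f_x = f_y = 0. In particular no (x, y) ∈ {−4, ..., 4}² is singular; the curve is smooth.


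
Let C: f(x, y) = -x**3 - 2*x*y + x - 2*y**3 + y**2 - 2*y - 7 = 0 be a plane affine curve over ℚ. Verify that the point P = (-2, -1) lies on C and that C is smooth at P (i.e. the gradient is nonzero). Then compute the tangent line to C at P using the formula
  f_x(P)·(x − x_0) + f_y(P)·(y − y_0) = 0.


Tangent line at P: -9*x - 6*y - 24 = 0.

Step 1: f(-2, -1) = 0, so P lies on C.
Step 2: partial derivatives
  f_x(x, y) = -3*x**2 - 2*y + 1, f_y(x, y) = -2*x - 6*y**2 + 2*y - 2.
  f_x(P) = -9, f_y(P) = -6 (gradient nonzero, so P is smooth).
Step 3: tangent line at P: -9·(x − -2) + -6·(y − -1) = 0.
Expanding: -9*x - 6*y - 24 = 0.


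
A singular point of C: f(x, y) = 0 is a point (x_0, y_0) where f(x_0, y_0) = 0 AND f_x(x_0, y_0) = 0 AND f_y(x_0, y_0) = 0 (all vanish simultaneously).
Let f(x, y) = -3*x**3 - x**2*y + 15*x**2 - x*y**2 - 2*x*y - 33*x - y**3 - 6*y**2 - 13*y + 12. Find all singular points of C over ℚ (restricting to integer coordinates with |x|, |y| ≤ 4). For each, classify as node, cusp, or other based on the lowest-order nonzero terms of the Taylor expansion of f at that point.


Singular points: {(2, -3)}; classification: cusp.

Compute partial derivatives:
  f_x = -9*x**2 - 2*x*y + 30*x - y**2 - 2*y - 33.
  f_y = -x**2 - 2*x*y - 2*x - 3*y**2 - 12*y - 13.
Scan x_0 ∈ {−4, ..., 4}. For each x_0, f_y(x_0, y) is a polynomial in y; find its integer roots y ∈ {−4, ..., 4}, then test f_x and f at those candidates.
  x = -4: f_y(-4, y) = -3*y**2 - 4*y - 21; no integer root y with |y| ≤ 4.
  x = -3: f_y(-3, y) = -3*y**2 - 6*y - 16; no integer root y with |y| ≤ 4.
  x = -2: f_y(-2, y) = -3*y**2 - 8*y - 13; no integer root y with |y| ≤ 4.
  x = -1: f_y(-1, y) = -3*y**2 - 10*y - 12; no integer root y with |y| ≤ 4.
  x = 0: f_y(0, y) = -3*y**2 - 12*y - 13; no integer root y with |y| ≤ 4.
  x = 1: f_y(1, y) = -3*y**2 - 14*y - 16; vanishes at y ∈ {-2}. (1, -2): f_x = -8 ≠ 0.
  x = 2: f_y(2, y) = -3*y**2 - 16*y - 21; vanishes at y ∈ {-3}. (2, -3): f_x = 0, f = 0 — SINGULAR.
  x = 3: f_y(3, y) = -3*y**2 - 18*y - 28; no integer root y with |y| ≤ 4.
  x = 4: f_y(4, y) = -3*y**2 - 20*y - 37; no integer root y with |y| ≤ 4.
Only singular point on the grid: (2, -3).
Classify: substitute x = 2 + u, y = -3 + v and expand: f = -3*u**3 - u**2*v - u*v**2 - v**3 + v**2.
No constant or linear terms (consistent with a singular point). Quadratic part: v**2. Cubic part: -3*u**3 - u**2*v - u*v**2 - v**3.
The quadratic part v**2 is a perfect square, so there is a single (double) tangent line v = 0, i.e. y = -3. Restricting the cubic part to that line (v = 0) leaves -3*u**3 ≠ 0, so f is not divisible by v and the branch is v² ≈ 3*u**3 to lowest order — this is a cusp.
Classification: cusp.


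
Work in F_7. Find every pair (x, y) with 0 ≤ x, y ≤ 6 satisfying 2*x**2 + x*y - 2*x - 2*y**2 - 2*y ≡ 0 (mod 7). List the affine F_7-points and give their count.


Affine F_7-points: {(0, 0), (0, 6), (1, 0), (1, 3), (2, 3), (2, 4), (4, 4), (5, 6)}; count = 8.

For each of the 49 pairs (x, y) ∈ F_7², evaluate f(x, y) mod 7. Record the zeros.
  x = 0: [0↦0, 1↦3, 2↦2, 3↦4, 4↦2, 5↦3, 6↦0]  zeros at y ∈ {0, 6}
  x = 1: [0↦0, 1↦4, 2↦4, 3↦0, 4↦6, 5↦1, 6↦6]  zeros at y ∈ {0, 3}
  x = 2: [0↦4, 1↦2, 2↦3, 3↦0, 4↦0, 5↦3, 6↦2]  zeros at y ∈ {3, 4}
  x = 3: [0↦5, 1↦4, 2↦6, 3↦4, 4↦5, 5↦2, 6↦2]  zeros at y ∈ ∅
  x = 4: [0↦3, 1↦3, 2↦6, 3↦5, 4↦0, 5↦5, 6↦6]  zeros at y ∈ {4}
  x = 5: [0↦5, 1↦6, 2↦3, 3↦3, 4↦6, 5↦5, 6↦0]  zeros at y ∈ {6}
  x = 6: [0↦4, 1↦6, 2↦4, 3↦5, 4↦2, 5↦2, 6↦5]  zeros at y ∈ ∅
Collecting zeros: affine points = {(0, 0), (0, 6), (1, 0), (1, 3), (2, 3), (2, 4), (4, 4), (5, 6)}.
Total count |C(F_7)_aff| = 8.


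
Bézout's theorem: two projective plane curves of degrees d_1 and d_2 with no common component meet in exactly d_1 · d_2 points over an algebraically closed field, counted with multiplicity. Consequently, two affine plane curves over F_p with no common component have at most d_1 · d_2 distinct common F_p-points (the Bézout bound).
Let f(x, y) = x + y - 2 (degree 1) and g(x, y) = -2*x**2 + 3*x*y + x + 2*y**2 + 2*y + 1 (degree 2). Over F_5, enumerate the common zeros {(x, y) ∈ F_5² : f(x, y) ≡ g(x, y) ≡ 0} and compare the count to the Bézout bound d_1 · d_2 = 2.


Common zeros: {(2, 0)}; count = 1; Bézout bound = 2.

deg(f) = 1, deg(g) = 2, so Bézout bound = 2.
Scan x ∈ F_5. For each x, list the y ∈ F_5 with f(x, y) ≡ 0 and those with g(x, y) ≡ 0 (mod 5); the common zeros in that column are the intersection.
  x = 0: f ≡ 0 at y ∈ {2}; g ≡ 0 at y ∈ {1, 3}; common: ∅.
  x = 1: f ≡ 0 at y ∈ {1}; g ≡ 0 at y ∈ {0}; common: ∅.
  x = 2: f ≡ 0 at y ∈ {0}; g ≡ 0 at y ∈ {0, 1}; common: {0}.
  x = 3: f ≡ 0 at y ∈ {4}; g ≡ 0 at y ∈ ∅; common: ∅.
  x = 4: f ≡ 0 at y ∈ {3}; g ≡ 0 at y ∈ ∅; common: ∅.
Collecting: common zeros = {(2, 0)}, so the count is 1.
Comparison with the Bézout bound: 1 ≤ 2 = deg(f)·deg(g), as expected for curves with no common component (the affine F_5-count falls short of the bound because intersections may lie at infinity, over extension fields, or carry multiplicity).


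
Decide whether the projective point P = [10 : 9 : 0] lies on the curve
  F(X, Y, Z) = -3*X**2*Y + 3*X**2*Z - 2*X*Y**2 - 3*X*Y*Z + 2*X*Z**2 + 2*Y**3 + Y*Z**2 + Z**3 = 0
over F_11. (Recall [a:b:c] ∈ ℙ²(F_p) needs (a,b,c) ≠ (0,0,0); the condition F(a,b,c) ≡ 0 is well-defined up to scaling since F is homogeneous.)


F(10,9,0) ≡ 9 (mod 11); P is NOT on the curve.

Evaluate F(10, 9, 0) term-by-term (mod 11).
  -3*X**2*Y ↦ -3·100·9·1 = -2700
  3*X**2*Z ↦ 3·100·1·0 = 0
  -2*X*Y**2 ↦ -2·10·81·1 = -1620
  -3*X*Y*Z ↦ -3·10·9·0 = 0
  2*X*Z**2 ↦ 2·10·1·0 = 0
  2*Y**3 ↦ 2·1·729·1 = 1458
  Y*Z**2 ↦ 1·1·9·0 = 0
  Z**3 ↦ 1·1·1·0 = 0
Sum: F(10, 9, 0) = (-2700) + (0) + (-1620) + (0) + (0) + (1458) + (0) + (0) = -2862.
Reducing mod 11: -2862 ≡ 9 (mod 11).
Since F(a, b, c) ≡ 9 ≠ 0 (mod 11), P does NOT lie on the curve.


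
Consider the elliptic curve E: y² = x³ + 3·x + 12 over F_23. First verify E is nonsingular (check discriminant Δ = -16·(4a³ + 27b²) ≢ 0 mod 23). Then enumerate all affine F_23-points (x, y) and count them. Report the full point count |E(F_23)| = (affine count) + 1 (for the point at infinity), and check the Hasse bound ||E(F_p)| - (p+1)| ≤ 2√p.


Affine points = {(0, 9), (0, 14), (1, 4), (1, 19), (2, 7), (2, 16), (3, 5), (3, 18), (6, 4), (6, 19), (7, 10), (7, 13), (9, 3), (9, 20), (16, 4), (16, 19), (17, 10), (17, 13), (22, 10), (22, 13)}; affine count = 20; |E(F_23)| = 21.

Discriminant check: Δ ∝ 4a³ + 27b² = 4·3³ + 27·12² = 4·27 + 27·144 ≡ 17 (mod 23). Nonzero ⇒ E is nonsingular.
For each x ∈ F_23, compute rhs = x³ + 3·x + 12 mod 23, then count y ∈ F_23 with y² ≡ rhs.
  x = 0: rhs = 12, matching y values: 9, 14 (2 points).
  x = 1: rhs = 16, matching y values: 4, 19 (2 points).
  x = 2: rhs = 3, matching y values: 7, 16 (2 points).
  x = 3: rhs = 2, matching y values: 5, 18 (2 points).
  x = 4: rhs = 19, matching y values: none (0 points).
  x = 5: rhs = 14, matching y values: none (0 points).
  x = 6: rhs = 16, matching y values: 4, 19 (2 points).
  x = 7: rhs = 8, matching y values: 10, 13 (2 points).
  x = 8: rhs = 19, matching y values: none (0 points).
  x = 9: rhs = 9, matching y values: 3, 20 (2 points).
  x = 10: rhs = 7, matching y values: none (0 points).
  x = 11: rhs = 19, matching y values: none (0 points).
  x = 12: rhs = 5, matching y values: none (0 points).
  x = 13: rhs = 17, matching y values: none (0 points).
  x = 14: rhs = 15, matching y values: none (0 points).
  x = 15: rhs = 5, matching y values: none (0 points).
  x = 16: rhs = 16, matching y values: 4, 19 (2 points).
  x = 17: rhs = 8, matching y values: 10, 13 (2 points).
  x = 18: rhs = 10, matching y values: none (0 points).
  x = 19: rhs = 5, matching y values: none (0 points).
  x = 20: rhs = 22, matching y values: none (0 points).
  x = 21: rhs = 21, matching y values: none (0 points).
  x = 22: rhs = 8, matching y values: 10, 13 (2 points).
Total affine count: 20.
Full point count |E(F_23)| = 20 + 1 = 21.
Hasse bound: |21 − (23+1)| = |-3| = 3 ≤ 2√23 ≈ 9.5917 ✓.


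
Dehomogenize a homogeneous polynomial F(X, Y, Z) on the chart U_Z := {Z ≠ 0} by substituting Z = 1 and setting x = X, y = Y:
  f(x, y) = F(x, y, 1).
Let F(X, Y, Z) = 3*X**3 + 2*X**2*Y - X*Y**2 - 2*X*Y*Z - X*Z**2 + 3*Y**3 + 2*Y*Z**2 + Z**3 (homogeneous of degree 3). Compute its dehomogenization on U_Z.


f(x, y) = 3*x**3 + 2*x**2*y - x*y**2 - 2*x*y - x + 3*y**3 + 2*y + 1

On U_Z we set Z = 1. Each monomial c·X^i·Y^j·Z^k in F becomes c·x^i·y^j·1^k = c·x^i·y^j.
Substituting Z = 1: F(X, Y, 1) = 3*x**3 + 2*x**2*y - x*y**2 - 2*x*y - x + 3*y**3 + 2*y + 1.
Note: deg(f) ≤ deg(F) = 3; strict inequality happens when F is divisible by Z (lost terms).


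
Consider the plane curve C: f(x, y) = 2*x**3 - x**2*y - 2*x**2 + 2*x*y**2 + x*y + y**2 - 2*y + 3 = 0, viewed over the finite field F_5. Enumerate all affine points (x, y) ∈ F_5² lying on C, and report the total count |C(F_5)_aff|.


Affine F_5-points: {(2, 4)}; count = 1.

For each of the 25 pairs (x, y) ∈ F_5², evaluate f(x, y) mod 5. Record the zeros.
  x = 0: [0↦3, 1↦2, 2↦3, 3↦1, 4↦1]  zeros at y ∈ ∅
  x = 1: [0↦3, 1↦4, 2↦1, 3↦4, 4↦3]  zeros at y ∈ ∅
  x = 2: [0↦1, 1↦2, 2↦3, 3↦4, 4↦0]  zeros at y ∈ {4}
  x = 3: [0↦4, 1↦3, 2↦1, 3↦3, 4↦4]  zeros at y ∈ ∅
  x = 4: [0↦4, 1↦4, 2↦2, 3↦3, 4↦2]  zeros at y ∈ ∅
Collecting zeros: affine points = {(2, 4)}.
Total count |C(F_5)_aff| = 1.


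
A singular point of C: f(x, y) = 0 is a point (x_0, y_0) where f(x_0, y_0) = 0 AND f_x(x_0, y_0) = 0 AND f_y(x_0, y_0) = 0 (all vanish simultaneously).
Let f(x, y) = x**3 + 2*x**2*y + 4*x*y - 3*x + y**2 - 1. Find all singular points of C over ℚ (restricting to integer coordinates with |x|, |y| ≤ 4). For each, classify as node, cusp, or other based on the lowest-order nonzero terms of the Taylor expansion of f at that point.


Singular points: {(-1, 1)}; classification: node.

Compute partial derivatives:
  f_x = 3*x**2 + 4*x*y + 4*y - 3.
  f_y = 2*x**2 + 4*x + 2*y.
Scan x_0 ∈ {−4, ..., 4}. For each x_0, f_y(x_0, y) is a polynomial in y; find its integer roots y ∈ {−4, ..., 4}, then test f_x and f at those candidates.
  x = -4: f_y(-4, y) = 2*y + 16; no integer root y with |y| ≤ 4.
  x = -3: f_y(-3, y) = 2*y + 6; vanishes at y ∈ {-3}. (-3, -3): f_x = 48 ≠ 0.
  x = -2: f_y(-2, y) = 2*y; vanishes at y ∈ {0}. (-2, 0): f_x = 9 ≠ 0.
  x = -1: f_y(-1, y) = 2*y - 2; vanishes at y ∈ {1}. (-1, 1): f_x = 0, f = 0 — SINGULAR.
  x = 0: f_y(0, y) = 2*y; vanishes at y ∈ {0}. (0, 0): f_x = -3 ≠ 0.
  x = 1: f_y(1, y) = 2*y + 6; vanishes at y ∈ {-3}. (1, -3): f_x = -24 ≠ 0.
  x = 2: f_y(2, y) = 2*y + 16; no integer root y with |y| ≤ 4.
  x = 3: f_y(3, y) = 2*y + 30; no integer root y with |y| ≤ 4.
  x = 4: f_y(4, y) = 2*y + 48; no integer root y with |y| ≤ 4.
Only singular point on the grid: (-1, 1).
Classify: substitute x = -1 + u, y = 1 + v and expand: f = u**3 + 2*u**2*v - u**2 + v**2.
No constant or linear terms (consistent with a singular point). Quadratic part: -u**2 + v**2. Cubic part: u**3 + 2*u**2*v.
The quadratic part v**2 - u**2 = (v − u)(v + u) splits into two distinct linear factors, so there are two distinct tangent lines y − 1 = ±(x − -1) — this is a node (ordinary double point).
Classification: node.


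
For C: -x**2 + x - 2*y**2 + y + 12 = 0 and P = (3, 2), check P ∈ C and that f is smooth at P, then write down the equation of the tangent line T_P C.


Tangent line at P: -5*x - 7*y + 29 = 0.

Step 1: f(3, 2) = 0, so P lies on C.
Step 2: partial derivatives
  f_x(x, y) = 1 - 2*x, f_y(x, y) = 1 - 4*y.
  f_x(P) = -5, f_y(P) = -7 (gradient nonzero, so P is smooth).
Step 3: tangent line at P: -5·(x − 3) + -7·(y − 2) = 0.
Expanding: -5*x - 7*y + 29 = 0.


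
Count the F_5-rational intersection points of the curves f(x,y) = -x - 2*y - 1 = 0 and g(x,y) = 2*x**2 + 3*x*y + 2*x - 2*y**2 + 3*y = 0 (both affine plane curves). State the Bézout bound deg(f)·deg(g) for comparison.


Common zeros: {(4, 0)}; count = 1; Bézout bound = 2.

deg(f) = 1, deg(g) = 2, so Bézout bound = 2.
Scan x ∈ F_5. For each x, list the y ∈ F_5 with f(x, y) ≡ 0 and those with g(x, y) ≡ 0 (mod 5); the common zeros in that column are the intersection.
  x = 0: f ≡ 0 at y ∈ {2}; g ≡ 0 at y ∈ {0, 4}; common: ∅.
  x = 1: f ≡ 0 at y ∈ {4}; g ≡ 0 at y ∈ ∅; common: ∅.
  x = 2: f ≡ 0 at y ∈ {1}; g ≡ 0 at y ∈ ∅; common: ∅.
  x = 3: f ≡ 0 at y ∈ {3}; g ≡ 0 at y ∈ {2, 4}; common: ∅.
  x = 4: f ≡ 0 at y ∈ {0}; g ≡ 0 at y ∈ {0}; common: {0}.
Collecting: common zeros = {(4, 0)}, so the count is 1.
Comparison with the Bézout bound: 1 ≤ 2 = deg(f)·deg(g), as expected for curves with no common component (the affine F_5-count falls short of the bound because intersections may lie at infinity, over extension fields, or carry multiplicity).


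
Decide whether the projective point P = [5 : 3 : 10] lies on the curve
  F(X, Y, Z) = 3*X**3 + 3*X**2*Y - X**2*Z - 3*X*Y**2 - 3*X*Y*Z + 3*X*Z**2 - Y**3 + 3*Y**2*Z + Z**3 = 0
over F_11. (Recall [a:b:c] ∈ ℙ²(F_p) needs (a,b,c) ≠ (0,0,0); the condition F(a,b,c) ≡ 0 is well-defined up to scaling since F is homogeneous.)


F(5,3,10) ≡ 0 (mod 11); P is on the curve.

Evaluate F(5, 3, 10) term-by-term (mod 11).
  3*X**3 ↦ 3·125·1·1 = 375
  3*X**2*Y ↦ 3·25·3·1 = 225
  -X**2*Z ↦ -1·25·1·10 = -250
  -3*X*Y**2 ↦ -3·5·9·1 = -135
  -3*X*Y*Z ↦ -3·5·3·10 = -450
  3*X*Z**2 ↦ 3·5·1·100 = 1500
  -Y**3 ↦ -1·1·27·1 = -27
  3*Y**2*Z ↦ 3·1·9·10 = 270
  Z**3 ↦ 1·1·1·1000 = 1000
Sum: F(5, 3, 10) = (375) + (225) + (-250) + (-135) + (-450) + (1500) + (-27) + (270) + (1000) = 2508.
Reducing mod 11: 2508 ≡ 0 (mod 11).
Since F(a, b, c) ≡ 0 (mod 11), P lies on the curve.


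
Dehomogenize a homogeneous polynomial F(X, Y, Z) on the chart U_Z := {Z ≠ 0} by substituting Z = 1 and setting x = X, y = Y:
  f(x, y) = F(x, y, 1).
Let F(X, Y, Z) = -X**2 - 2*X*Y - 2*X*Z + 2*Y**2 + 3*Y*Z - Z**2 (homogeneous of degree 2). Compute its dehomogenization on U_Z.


f(x, y) = -x**2 - 2*x*y - 2*x + 2*y**2 + 3*y - 1

On U_Z we set Z = 1. Each monomial c·X^i·Y^j·Z^k in F becomes c·x^i·y^j·1^k = c·x^i·y^j.
Substituting Z = 1: F(X, Y, 1) = -x**2 - 2*x*y - 2*x + 2*y**2 + 3*y - 1.
Note: deg(f) ≤ deg(F) = 2; strict inequality happens when F is divisible by Z (lost terms).


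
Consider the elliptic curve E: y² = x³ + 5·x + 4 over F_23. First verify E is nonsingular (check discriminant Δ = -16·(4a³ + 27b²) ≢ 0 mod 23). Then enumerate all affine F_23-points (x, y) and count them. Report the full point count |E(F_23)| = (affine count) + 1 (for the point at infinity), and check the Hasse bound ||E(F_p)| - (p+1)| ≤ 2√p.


Affine points = {(0, 2), (0, 21), (3, 0), (5, 4), (5, 19), (8, 2), (8, 21), (13, 9), (13, 14), (14, 9), (14, 14), (15, 2), (15, 21), (19, 9), (19, 14), (20, 10), (20, 13), (21, 3), (21, 20)}; affine count = 19; |E(F_23)| = 20.

Discriminant check: Δ ∝ 4a³ + 27b² = 4·5³ + 27·4² = 4·125 + 27·16 ≡ 12 (mod 23). Nonzero ⇒ E is nonsingular.
For each x ∈ F_23, compute rhs = x³ + 5·x + 4 mod 23, then count y ∈ F_23 with y² ≡ rhs.
  x = 0: rhs = 4, matching y values: 2, 21 (2 points).
  x = 1: rhs = 10, matching y values: none (0 points).
  x = 2: rhs = 22, matching y values: none (0 points).
  x = 3: rhs = 0, matching y values: 0 (1 points).
  x = 4: rhs = 19, matching y values: none (0 points).
  x = 5: rhs = 16, matching y values: 4, 19 (2 points).
  x = 6: rhs = 20, matching y values: none (0 points).
  x = 7: rhs = 14, matching y values: none (0 points).
  x = 8: rhs = 4, matching y values: 2, 21 (2 points).
  x = 9: rhs = 19, matching y values: none (0 points).
  x = 10: rhs = 19, matching y values: none (0 points).
  x = 11: rhs = 10, matching y values: none (0 points).
  x = 12: rhs = 21, matching y values: none (0 points).
  x = 13: rhs = 12, matching y values: 9, 14 (2 points).
  x = 14: rhs = 12, matching y values: 9, 14 (2 points).
  x = 15: rhs = 4, matching y values: 2, 21 (2 points).
  x = 16: rhs = 17, matching y values: none (0 points).
  x = 17: rhs = 11, matching y values: none (0 points).
  x = 18: rhs = 15, matching y values: none (0 points).
  x = 19: rhs = 12, matching y values: 9, 14 (2 points).
  x = 20: rhs = 8, matching y values: 10, 13 (2 points).
  x = 21: rhs = 9, matching y values: 3, 20 (2 points).
  x = 22: rhs = 21, matching y values: none (0 points).
Total affine count: 19.
Full point count |E(F_23)| = 19 + 1 = 20.
Hasse bound: |20 − (23+1)| = |-4| = 4 ≤ 2√23 ≈ 9.5917 ✓.


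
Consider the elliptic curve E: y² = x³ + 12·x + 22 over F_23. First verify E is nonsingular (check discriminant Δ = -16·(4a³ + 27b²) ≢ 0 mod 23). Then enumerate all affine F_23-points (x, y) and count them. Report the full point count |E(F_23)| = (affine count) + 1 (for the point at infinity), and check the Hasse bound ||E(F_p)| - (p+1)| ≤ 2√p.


Affine points = {(1, 9), (1, 14), (2, 10), (2, 13), (3, 4), (3, 19), (5, 0), (7, 9), (7, 14), (8, 3), (8, 20), (9, 10), (9, 13), (11, 6), (11, 17), (12, 10), (12, 13), (13, 11), (13, 12), (14, 6), (14, 17), (15, 9), (15, 14), (16, 3), (16, 20), (19, 5), (19, 18), (21, 6), (21, 17), (22, 3), (22, 20)}; affine count = 31; |E(F_23)| = 32.

Discriminant check: Δ ∝ 4a³ + 27b² = 4·12³ + 27·22² = 4·1728 + 27·484 ≡ 16 (mod 23). Nonzero ⇒ E is nonsingular.
For each x ∈ F_23, compute rhs = x³ + 12·x + 22 mod 23, then count y ∈ F_23 with y² ≡ rhs.
  x = 0: rhs = 22, matching y values: none (0 points).
  x = 1: rhs = 12, matching y values: 9, 14 (2 points).
  x = 2: rhs = 8, matching y values: 10, 13 (2 points).
  x = 3: rhs = 16, matching y values: 4, 19 (2 points).
  x = 4: rhs = 19, matching y values: none (0 points).
  x = 5: rhs = 0, matching y values: 0 (1 points).
  x = 6: rhs = 11, matching y values: none (0 points).
  x = 7: rhs = 12, matching y values: 9, 14 (2 points).
  x = 8: rhs = 9, matching y values: 3, 20 (2 points).
  x = 9: rhs = 8, matching y values: 10, 13 (2 points).
  x = 10: rhs = 15, matching y values: none (0 points).
  x = 11: rhs = 13, matching y values: 6, 17 (2 points).
  x = 12: rhs = 8, matching y values: 10, 13 (2 points).
  x = 13: rhs = 6, matching y values: 11, 12 (2 points).
  x = 14: rhs = 13, matching y values: 6, 17 (2 points).
  x = 15: rhs = 12, matching y values: 9, 14 (2 points).
  x = 16: rhs = 9, matching y values: 3, 20 (2 points).
  x = 17: rhs = 10, matching y values: none (0 points).
  x = 18: rhs = 21, matching y values: none (0 points).
  x = 19: rhs = 2, matching y values: 5, 18 (2 points).
  x = 20: rhs = 5, matching y values: none (0 points).
  x = 21: rhs = 13, matching y values: 6, 17 (2 points).
  x = 22: rhs = 9, matching y values: 3, 20 (2 points).
Total affine count: 31.
Full point count |E(F_23)| = 31 + 1 = 32.
Hasse bound: |32 − (23+1)| = |8| = 8 ≤ 2√23 ≈ 9.5917 ✓.
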